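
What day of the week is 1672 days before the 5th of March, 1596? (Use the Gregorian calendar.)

First find the weekday of Mar 5, 1596. Doomsday rule: the anchor day for the 1500s is Wednesday. For year 96: 96÷12 = 8 r 0, and 0÷4 = 0, so 8+0+0 = 8.
Wednesday + 8 ≡ Thursday — that's 1596's doomsday.
In March the doomsday date is Mar 14.
Mar 5 is 9 days before Mar 14; 9 mod 7 = 2, so Thursday − 2 = Tuesday.
1672 mod 7 = 6, so 1672 days before a Tuesday is Tuesday − 6 = Wednesday.

Wednesday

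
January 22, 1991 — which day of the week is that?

Tuesday

January 1, 1991 is a Tuesday.
Jan 1, 1991 → Jan 22, 1991: 21 days.
Total: 21 days.
21 mod 7 = 0, so Tuesday + 0 = Tuesday.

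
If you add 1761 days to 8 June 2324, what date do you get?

April 4, 2329

+365 (one year) → Jun 8, 2325 (1396 left).
+365 (one year) → Jun 8, 2326 (1031 left).
+365 (one year) → Jun 8, 2327 (666 left).
+366 (one year; includes Feb 29, 2328) → Jun 8, 2328 (300 left).
Jun has 30 days: +23 → Jul 1, 2328 (277 left).
Jul has 31 days: +31 → Aug 1, 2328 (246 left).
Aug has 31 days: +31 → Sep 1, 2328 (215 left).
Sep has 30 days: +30 → Oct 1, 2328 (185 left).
Oct has 31 days: +31 → Nov 1, 2328 (154 left).
Nov has 30 days: +30 → Dec 1, 2328 (124 left).
Dec has 31 days: +31 → Jan 1, 2329 (93 left).
Jan has 31 days: +31 → Feb 1, 2329 (62 left).
Feb has 28 days: +28 → Mar 1, 2329 (34 left).
Mar has 31 days: +31 → Apr 1, 2329 (3 left).
+3 → Apr 4, 2329.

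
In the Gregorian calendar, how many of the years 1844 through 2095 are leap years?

62

Multiples of 4 in [1844,2095]: 63.
Of those, multiples of 100: 2 (not leap unless ÷400).
Multiples of 400: 1.
Leap years = 63 − 2 + 1 = 62.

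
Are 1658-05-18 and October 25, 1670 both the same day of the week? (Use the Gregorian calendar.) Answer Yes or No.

Yes

From May 18, 1658 to Oct 25, 1670 is 4543 days.
4543 mod 7 = 0, so they are the same weekday.
(May 18, 1658 is a Saturday; Oct 25, 1670 is a Saturday.)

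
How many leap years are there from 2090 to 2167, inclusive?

Multiples of 4 in [2090,2167]: 19.
Of those, multiples of 100: 1 (not leap unless ÷400).
Multiples of 400: 0.
Leap years = 19 − 1 + 0 = 18.

18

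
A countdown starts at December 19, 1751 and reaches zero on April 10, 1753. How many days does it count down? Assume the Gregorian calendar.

Dec 19, 1751 → Dec 19, 1752: 366 days (Feb 29, 1752 is in that span).
Dec 19, 1752 → Jan 19, 1753: 31 days (December has 31).
Jan 19, 1753 → Feb 19, 1753: 31 days (January has 31).
Feb 19, 1753 → Mar 19, 1753: 28 days (February has 28).
Mar 19, 1753 → Apr 10, 1753: 22 days.
Total: 478 days.

478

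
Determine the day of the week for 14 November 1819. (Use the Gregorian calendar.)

Sunday

Doomsday rule: the anchor day for the 1800s is Friday. For year 19: 19÷12 = 1 r 7, and 7÷4 = 1, so 1+7+1 = 9.
Friday + 9 ≡ Sunday — that's 1819's doomsday.
In November the doomsday date is Nov 7.
Nov 14 is 7 days after Nov 7; 7 mod 7 = 0, so Sunday + 0 = Sunday.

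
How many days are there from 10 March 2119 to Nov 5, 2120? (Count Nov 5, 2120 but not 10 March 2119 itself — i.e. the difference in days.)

606

Mar 10, 2119 → Mar 10, 2120: 366 days (Feb 29, 2120 is in that span).
Mar 10, 2120 → Apr 10, 2120: 31 days (March has 31).
Apr 10, 2120 → May 10, 2120: 30 days (April has 30).
May 10, 2120 → Jun 10, 2120: 31 days (May has 31).
Jun 10, 2120 → Jul 10, 2120: 30 days (June has 30).
Jul 10, 2120 → Aug 10, 2120: 31 days (July has 31).
Aug 10, 2120 → Sep 10, 2120: 31 days (August has 31).
Sep 10, 2120 → Oct 10, 2120: 30 days (September has 30).
Oct 10, 2120 → Nov 5, 2120: 26 days.
Total: 606 days.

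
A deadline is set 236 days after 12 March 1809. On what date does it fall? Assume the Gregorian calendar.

November 3, 1809

Mar has 31 days: +20 → Apr 1, 1809 (216 left).
Apr has 30 days: +30 → May 1, 1809 (186 left).
May has 31 days: +31 → Jun 1, 1809 (155 left).
Jun has 30 days: +30 → Jul 1, 1809 (125 left).
Jul has 31 days: +31 → Aug 1, 1809 (94 left).
Aug has 31 days: +31 → Sep 1, 1809 (63 left).
Sep has 30 days: +30 → Oct 1, 1809 (33 left).
Oct has 31 days: +31 → Nov 1, 1809 (2 left).
+2 → Nov 3, 1809.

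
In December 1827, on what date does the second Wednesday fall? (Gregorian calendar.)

December 1, 1827 is a Saturday.
The first Wednesday is therefore December 5 (4 days later).
The second Wednesday is 5 + 1×7 = December 12.

December 12, 1827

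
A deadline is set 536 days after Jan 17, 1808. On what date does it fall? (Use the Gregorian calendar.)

+366 (one year; includes Feb 29, 1808) → Jan 17, 1809 (170 left).
Jan has 31 days: +15 → Feb 1, 1809 (155 left).
Feb has 28 days: +28 → Mar 1, 1809 (127 left).
Mar has 31 days: +31 → Apr 1, 1809 (96 left).
Apr has 30 days: +30 → May 1, 1809 (66 left).
May has 31 days: +31 → Jun 1, 1809 (35 left).
Jun has 30 days: +30 → Jul 1, 1809 (5 left).
+5 → Jul 6, 1809.

July 6, 1809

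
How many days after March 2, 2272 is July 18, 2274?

Mar 2, 2272 → Mar 2, 2273: 365 days.
Mar 2, 2273 → Mar 2, 2274: 365 days.
Mar 2, 2274 → Apr 2, 2274: 31 days (March has 31).
Apr 2, 2274 → May 2, 2274: 30 days (April has 30).
May 2, 2274 → Jun 2, 2274: 31 days (May has 31).
Jun 2, 2274 → Jul 2, 2274: 30 days (June has 30).
Jul 2, 2274 → Jul 18, 2274: 16 days.
Total: 868 days.

868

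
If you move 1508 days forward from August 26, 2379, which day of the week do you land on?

Aug 26, 2379 is a Sunday.
1508 mod 7 = 3, so 1508 days after a Sunday is Sunday + 3 = Wednesday.

Wednesday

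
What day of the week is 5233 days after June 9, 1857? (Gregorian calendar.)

First find the weekday of Jun 9, 1857. Doomsday rule: the anchor day for the 1800s is Friday. For year 57: 57÷12 = 4 r 9, and 9÷4 = 2, so 4+9+2 = 15.
Friday + 15 ≡ Saturday — that's 1857's doomsday.
In June the doomsday date is Jun 6.
Jun 9 is 3 days after Jun 6; 3 mod 7 = 3, so Saturday + 3 = Tuesday.
5233 mod 7 = 4, so 5233 days after a Tuesday is Tuesday + 4 = Saturday.

Saturday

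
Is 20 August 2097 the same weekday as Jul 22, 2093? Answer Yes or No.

From Jul 22, 2093 to Aug 20, 2097 is 1490 days.
1490 mod 7 = 6, so they are different weekdays.
(Jul 22, 2093 is a Wednesday; Aug 20, 2097 is a Tuesday.)

No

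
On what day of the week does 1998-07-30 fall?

Thursday

Doomsday rule: the anchor day for the 1900s is Wednesday. For year 98: 98÷12 = 8 r 2, and 2÷4 = 0, so 8+2+0 = 10.
Wednesday + 10 ≡ Saturday — that's 1998's doomsday.
In July the doomsday date is Jul 11.
Jul 30 is 19 days after Jul 11; 19 mod 7 = 5, so Saturday + 5 = Thursday.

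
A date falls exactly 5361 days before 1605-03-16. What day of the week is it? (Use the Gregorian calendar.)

Thursday

Mar 16, 1605 is a Wednesday.
5361 mod 7 = 6, so 5361 days before a Wednesday is Wednesday − 6 = Thursday.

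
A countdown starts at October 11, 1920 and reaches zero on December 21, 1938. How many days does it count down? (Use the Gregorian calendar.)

6645

Oct 11, 1920 → Oct 11, 1921: 365 days.
Oct 11, 1921 → Oct 11, 1922: 365 days.
Oct 11, 1922 → Oct 11, 1923: 365 days.
Oct 11, 1923 → Oct 11, 1924: 366 days (Feb 29, 1924 is in that span).
Oct 11, 1924 → Oct 11, 1925: 365 days.
Oct 11, 1925 → Oct 11, 1926: 365 days.
Oct 11, 1926 → Oct 11, 1927: 365 days.
Oct 11, 1927 → Oct 11, 1928: 366 days (Feb 29, 1928 is in that span).
Oct 11, 1928 → Oct 11, 1929: 365 days.
Oct 11, 1929 → Oct 11, 1930: 365 days.
Oct 11, 1930 → Oct 11, 1931: 365 days.
Oct 11, 1931 → Oct 11, 1932: 366 days (Feb 29, 1932 is in that span).
Oct 11, 1932 → Oct 11, 1933: 365 days.
Oct 11, 1933 → Oct 11, 1934: 365 days.
Oct 11, 1934 → Oct 11, 1935: 365 days.
Oct 11, 1935 → Oct 11, 1936: 366 days (Feb 29, 1936 is in that span).
Oct 11, 1936 → Oct 11, 1937: 365 days.
Oct 11, 1937 → Oct 11, 1938: 365 days.
Oct 11, 1938 → Nov 11, 1938: 31 days (October has 31).
Nov 11, 1938 → Dec 11, 1938: 30 days (November has 30).
Dec 11, 1938 → Dec 21, 1938: 10 days.
Total: 6645 days.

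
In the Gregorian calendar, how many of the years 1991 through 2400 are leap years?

100

Multiples of 4 in [1991,2400]: 103.
Of those, multiples of 100: 5 (not leap unless ÷400).
Multiples of 400: 2.
Leap years = 103 − 5 + 2 = 100.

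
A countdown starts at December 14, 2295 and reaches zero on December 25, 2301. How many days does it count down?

2202

Dec 14, 2295 → Dec 14, 2296: 366 days (Feb 29, 2296 is in that span).
Dec 14, 2296 → Dec 14, 2297: 365 days.
Dec 14, 2297 → Dec 14, 2298: 365 days.
Dec 14, 2298 → Dec 14, 2299: 365 days.
Dec 14, 2299 → Dec 14, 2300: 365 days.
Dec 14, 2300 → Jan 14, 2301: 31 days (December has 31).
Jan 14, 2301 → Feb 14, 2301: 31 days (January has 31).
Feb 14, 2301 → Mar 14, 2301: 28 days (February has 28).
Mar 14, 2301 → Apr 14, 2301: 31 days (March has 31).
Apr 14, 2301 → May 14, 2301: 30 days (April has 30).
May 14, 2301 → Jun 14, 2301: 31 days (May has 31).
Jun 14, 2301 → Jul 14, 2301: 30 days (June has 30).
Jul 14, 2301 → Aug 14, 2301: 31 days (July has 31).
Aug 14, 2301 → Sep 14, 2301: 31 days (August has 31).
Sep 14, 2301 → Oct 14, 2301: 30 days (September has 30).
Oct 14, 2301 → Nov 14, 2301: 31 days (October has 31).
Nov 14, 2301 → Dec 14, 2301: 30 days (November has 30).
Dec 14, 2301 → Dec 25, 2301: 11 days.
Total: 2202 days.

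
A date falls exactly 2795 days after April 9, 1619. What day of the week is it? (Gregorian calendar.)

Apr 9, 1619 is a Tuesday.
2795 mod 7 = 2, so 2795 days after a Tuesday is Tuesday + 2 = Thursday.

Thursday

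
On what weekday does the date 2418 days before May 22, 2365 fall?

Wednesday

May 22, 2365 is a Saturday.
2418 mod 7 = 3, so 2418 days before a Saturday is Saturday − 3 = Wednesday.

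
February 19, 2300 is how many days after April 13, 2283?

Apr 13, 2283 → Apr 13, 2284: 366 days (Feb 29, 2284 is in that span).
Apr 13, 2284 → Apr 13, 2285: 365 days.
Apr 13, 2285 → Apr 13, 2286: 365 days.
Apr 13, 2286 → Apr 13, 2287: 365 days.
Apr 13, 2287 → Apr 13, 2288: 366 days (Feb 29, 2288 is in that span).
Apr 13, 2288 → Apr 13, 2289: 365 days.
Apr 13, 2289 → Apr 13, 2290: 365 days.
Apr 13, 2290 → Apr 13, 2291: 365 days.
Apr 13, 2291 → Apr 13, 2292: 366 days (Feb 29, 2292 is in that span).
Apr 13, 2292 → Apr 13, 2293: 365 days.
Apr 13, 2293 → Apr 13, 2294: 365 days.
Apr 13, 2294 → Apr 13, 2295: 365 days.
Apr 13, 2295 → Apr 13, 2296: 366 days (Feb 29, 2296 is in that span).
Apr 13, 2296 → Apr 13, 2297: 365 days.
Apr 13, 2297 → Apr 13, 2298: 365 days.
Apr 13, 2298 → Apr 13, 2299: 365 days.
Apr 13, 2299 → May 13, 2299: 30 days (April has 30).
May 13, 2299 → Jun 13, 2299: 31 days (May has 31).
Jun 13, 2299 → Jul 13, 2299: 30 days (June has 30).
Jul 13, 2299 → Aug 13, 2299: 31 days (July has 31).
Aug 13, 2299 → Sep 13, 2299: 31 days (August has 31).
Sep 13, 2299 → Oct 13, 2299: 30 days (September has 30).
Oct 13, 2299 → Nov 13, 2299: 31 days (October has 31).
Nov 13, 2299 → Dec 13, 2299: 30 days (November has 30).
Dec 13, 2299 → Jan 13, 2300: 31 days (December has 31).
Jan 13, 2300 → Feb 13, 2300: 31 days (January has 31).
Feb 13, 2300 → Feb 19, 2300: 6 days.
Total: 6156 days.

6156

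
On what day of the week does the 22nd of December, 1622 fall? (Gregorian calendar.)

Doomsday rule: the anchor day for the 1600s is Tuesday. For year 22: 22÷12 = 1 r 10, and 10÷4 = 2, so 1+10+2 = 13.
Tuesday + 13 ≡ Monday — that's 1622's doomsday.
In December the doomsday date is Dec 12.
Dec 22 is 10 days after Dec 12; 10 mod 7 = 3, so Monday + 3 = Thursday.

Thursday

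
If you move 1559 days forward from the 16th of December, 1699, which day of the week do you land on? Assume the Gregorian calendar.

Dec 16, 1699 is a Wednesday.
1559 mod 7 = 5, so 1559 days after a Wednesday is Wednesday + 5 = Monday.

Monday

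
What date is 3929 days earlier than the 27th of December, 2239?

−365 (one year) → Dec 27, 2238 (3564 left).
−365 (one year) → Dec 27, 2237 (3199 left).
−365 (one year) → Dec 27, 2236 (2834 left).
−366 (one year; includes Feb 29, 2236) → Dec 27, 2235 (2468 left).
−365 (one year) → Dec 27, 2234 (2103 left).
−365 (one year) → Dec 27, 2233 (1738 left).
−365 (one year) → Dec 27, 2232 (1373 left).
−366 (one year; includes Feb 29, 2232) → Dec 27, 2231 (1007 left).
−365 (one year) → Dec 27, 2230 (642 left).
−365 (one year) → Dec 27, 2229 (277 left).
−27 → Nov 30, 2229 (end of Nov, 30 days; 250 left).
−30 → Oct 31, 2229 (end of Oct, 31 days; 220 left).
−31 → Sep 30, 2229 (end of Sep, 30 days; 189 left).
−30 → Aug 31, 2229 (end of Aug, 31 days; 159 left).
−31 → Jul 31, 2229 (end of Jul, 31 days; 128 left).
−31 → Jun 30, 2229 (end of Jun, 30 days; 97 left).
−30 → May 31, 2229 (end of May, 31 days; 67 left).
−31 → Apr 30, 2229 (end of Apr, 30 days; 36 left).
−30 → Mar 31, 2229 (end of Mar, 31 days; 6 left).
−6 → Mar 25, 2229.

March 25, 2229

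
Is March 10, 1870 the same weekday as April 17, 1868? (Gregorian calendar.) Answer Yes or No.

From Apr 17, 1868 to Mar 10, 1870 is 692 days.
692 mod 7 = 6, so they are different weekdays.
(Apr 17, 1868 is a Friday; Mar 10, 1870 is a Thursday.)

No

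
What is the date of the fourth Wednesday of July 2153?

July 25, 2153

July 1, 2153 is a Sunday.
The first Wednesday is therefore July 4 (3 days later).
The fourth Wednesday is 4 + 3×7 = July 25.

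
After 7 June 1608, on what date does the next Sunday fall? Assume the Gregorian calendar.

Jun 7, 1608 is a Saturday.
From Saturday to the next Sunday is 1 day.
Jun 7, 1608 + 1 = Jun 8, 1608.

June 8, 1608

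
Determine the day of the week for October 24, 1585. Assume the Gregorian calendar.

Thursday

Doomsday rule: the anchor day for the 1500s is Wednesday. For year 85: 85÷12 = 7 r 1, and 1÷4 = 0, so 7+1+0 = 8.
Wednesday + 8 ≡ Thursday — that's 1585's doomsday.
In October the doomsday date is Oct 10.
Oct 24 is 14 days after Oct 10; 14 mod 7 = 0, so Thursday + 0 = Thursday.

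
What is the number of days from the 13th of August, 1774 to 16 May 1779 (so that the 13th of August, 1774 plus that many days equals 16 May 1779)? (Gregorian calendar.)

1737

Aug 13, 1774 → Aug 13, 1775: 365 days.
Aug 13, 1775 → Aug 13, 1776: 366 days (Feb 29, 1776 is in that span).
Aug 13, 1776 → Aug 13, 1777: 365 days.
Aug 13, 1777 → Aug 13, 1778: 365 days.
Aug 13, 1778 → Sep 13, 1778: 31 days (August has 31).
Sep 13, 1778 → Oct 13, 1778: 30 days (September has 30).
Oct 13, 1778 → Nov 13, 1778: 31 days (October has 31).
Nov 13, 1778 → Dec 13, 1778: 30 days (November has 30).
Dec 13, 1778 → Jan 13, 1779: 31 days (December has 31).
Jan 13, 1779 → Feb 13, 1779: 31 days (January has 31).
Feb 13, 1779 → Mar 13, 1779: 28 days (February has 28).
Mar 13, 1779 → Apr 13, 1779: 31 days (March has 31).
Apr 13, 1779 → May 13, 1779: 30 days (April has 30).
May 13, 1779 → May 16, 1779: 3 days.
Total: 1737 days.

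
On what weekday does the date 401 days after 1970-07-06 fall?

Wednesday

First find the weekday of Jul 6, 1970. Doomsday rule: the anchor day for the 1900s is Wednesday. For year 70: 70÷12 = 5 r 10, and 10÷4 = 2, so 5+10+2 = 17.
Wednesday + 17 ≡ Saturday — that's 1970's doomsday.
In July the doomsday date is Jul 11.
Jul 6 is 5 days before Jul 11; 5 mod 7 = 5, so Saturday − 5 = Monday.
401 mod 7 = 2, so 401 days after a Monday is Monday + 2 = Wednesday.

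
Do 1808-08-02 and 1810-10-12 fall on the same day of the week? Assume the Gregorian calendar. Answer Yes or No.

No

From Aug 2, 1808 to Oct 12, 1810 is 801 days.
801 mod 7 = 3, so they are different weekdays.
(Aug 2, 1808 is a Tuesday; Oct 12, 1810 is a Friday.)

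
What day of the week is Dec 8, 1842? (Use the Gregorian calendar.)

January 1, 1842 is a Saturday.
Jan 1, 1842 → Feb 1, 1842: 31 days (January has 31).
Feb 1, 1842 → Mar 1, 1842: 28 days (February has 28).
Mar 1, 1842 → Apr 1, 1842: 31 days (March has 31).
Apr 1, 1842 → May 1, 1842: 30 days (April has 30).
May 1, 1842 → Jun 1, 1842: 31 days (May has 31).
Jun 1, 1842 → Jul 1, 1842: 30 days (June has 30).
Jul 1, 1842 → Aug 1, 1842: 31 days (July has 31).
Aug 1, 1842 → Sep 1, 1842: 31 days (August has 31).
Sep 1, 1842 → Oct 1, 1842: 30 days (September has 30).
Oct 1, 1842 → Nov 1, 1842: 31 days (October has 31).
Nov 1, 1842 → Dec 1, 1842: 30 days (November has 30).
Dec 1, 1842 → Dec 8, 1842: 7 days.
Total: 341 days.
341 mod 7 = 5, so Saturday + 5 = Thursday.

Thursday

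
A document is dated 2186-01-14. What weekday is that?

Doomsday rule: the anchor day for the 2100s is Sunday. For year 86: 86÷12 = 7 r 2, and 2÷4 = 0, so 7+2+0 = 9.
Sunday + 9 ≡ Tuesday — that's 2186's doomsday.
In January the doomsday date is Jan 3 (2186 is not a leap year).
Jan 14 is 11 days after Jan 3; 11 mod 7 = 4, so Tuesday + 4 = Saturday.

Saturday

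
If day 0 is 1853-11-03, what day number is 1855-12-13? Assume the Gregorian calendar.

770

Nov 3, 1853 → Nov 3, 1854: 365 days.
Nov 3, 1854 → Nov 3, 1855: 365 days.
Nov 3, 1855 → Dec 3, 1855: 30 days (November has 30).
Dec 3, 1855 → Dec 13, 1855: 10 days.
Total: 770 days.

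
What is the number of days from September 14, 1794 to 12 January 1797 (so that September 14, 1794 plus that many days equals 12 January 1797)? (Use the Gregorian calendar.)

851

Sep 14, 1794 → Sep 14, 1795: 365 days.
Sep 14, 1795 → Sep 14, 1796: 366 days (Feb 29, 1796 is in that span).
Sep 14, 1796 → Oct 14, 1796: 30 days (September has 30).
Oct 14, 1796 → Nov 14, 1796: 31 days (October has 31).
Nov 14, 1796 → Dec 14, 1796: 30 days (November has 30).
Dec 14, 1796 → Jan 12, 1797: 29 days.
Total: 851 days.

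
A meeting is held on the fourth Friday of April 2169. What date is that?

April 28, 2169

April 1, 2169 is a Saturday.
The first Friday is therefore April 7 (6 days later).
The fourth Friday is 7 + 3×7 = April 28.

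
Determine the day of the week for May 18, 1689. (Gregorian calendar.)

Doomsday rule: the anchor day for the 1600s is Tuesday. For year 89: 89÷12 = 7 r 5, and 5÷4 = 1, so 7+5+1 = 13.
Tuesday + 13 ≡ Monday — that's 1689's doomsday.
In May the doomsday date is May 9.
May 18 is 9 days after May 9; 9 mod 7 = 2, so Monday + 2 = Wednesday.

Wednesday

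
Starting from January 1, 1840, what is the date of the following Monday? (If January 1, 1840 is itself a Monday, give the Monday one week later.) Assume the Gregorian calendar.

Jan 1, 1840 is a Wednesday.
From Wednesday to the next Monday is 5 days.
Jan 1, 1840 + 5 = Jan 6, 1840.

January 6, 1840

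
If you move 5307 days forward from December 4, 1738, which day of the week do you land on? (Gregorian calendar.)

Friday

First find the weekday of Dec 4, 1738. Doomsday rule: the anchor day for the 1700s is Sunday. For year 38: 38÷12 = 3 r 2, and 2÷4 = 0, so 3+2+0 = 5.
Sunday + 5 ≡ Friday — that's 1738's doomsday.
In December the doomsday date is Dec 12.
Dec 4 is 8 days before Dec 12; 8 mod 7 = 1, so Friday − 1 = Thursday.
5307 mod 7 = 1, so 5307 days after a Thursday is Thursday + 1 = Friday.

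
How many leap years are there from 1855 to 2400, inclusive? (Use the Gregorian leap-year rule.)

Multiples of 4 in [1855,2400]: 137.
Of those, multiples of 100: 6 (not leap unless ÷400).
Multiples of 400: 2.
Leap years = 137 − 6 + 2 = 133.

133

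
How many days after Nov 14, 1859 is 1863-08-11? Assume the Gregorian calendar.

1366

Nov 14, 1859 → Nov 14, 1860: 366 days (Feb 29, 1860 is in that span).
Nov 14, 1860 → Nov 14, 1861: 365 days.
Nov 14, 1861 → Nov 14, 1862: 365 days.
Nov 14, 1862 → Dec 14, 1862: 30 days (November has 30).
Dec 14, 1862 → Jan 14, 1863: 31 days (December has 31).
Jan 14, 1863 → Feb 14, 1863: 31 days (January has 31).
Feb 14, 1863 → Mar 14, 1863: 28 days (February has 28).
Mar 14, 1863 → Apr 14, 1863: 31 days (March has 31).
Apr 14, 1863 → May 14, 1863: 30 days (April has 30).
May 14, 1863 → Jun 14, 1863: 31 days (May has 31).
Jun 14, 1863 → Jul 14, 1863: 30 days (June has 30).
Jul 14, 1863 → Aug 11, 1863: 28 days.
Total: 1366 days.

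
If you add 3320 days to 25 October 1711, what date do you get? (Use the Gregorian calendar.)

November 26, 1720

+366 (one year; includes Feb 29, 1712) → Oct 25, 1712 (2954 left).
+365 (one year) → Oct 25, 1713 (2589 left).
+365 (one year) → Oct 25, 1714 (2224 left).
+365 (one year) → Oct 25, 1715 (1859 left).
+366 (one year; includes Feb 29, 1716) → Oct 25, 1716 (1493 left).
+365 (one year) → Oct 25, 1717 (1128 left).
+365 (one year) → Oct 25, 1718 (763 left).
+365 (one year) → Oct 25, 1719 (398 left).
Oct has 31 days: +7 → Nov 1, 1719 (391 left).
Nov has 30 days: +30 → Dec 1, 1719 (361 left).
Dec has 31 days: +31 → Jan 1, 1720 (330 left).
Jan has 31 days: +31 → Feb 1, 1720 (299 left).
Feb has 29 days: +29 → Mar 1, 1720 (270 left).
Mar has 31 days: +31 → Apr 1, 1720 (239 left).
Apr has 30 days: +30 → May 1, 1720 (209 left).
May has 31 days: +31 → Jun 1, 1720 (178 left).
Jun has 30 days: +30 → Jul 1, 1720 (148 left).
Jul has 31 days: +31 → Aug 1, 1720 (117 left).
Aug has 31 days: +31 → Sep 1, 1720 (86 left).
Sep has 30 days: +30 → Oct 1, 1720 (56 left).
Oct has 31 days: +31 → Nov 1, 1720 (25 left).
+25 → Nov 26, 1720.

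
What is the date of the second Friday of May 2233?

May 1, 2233 is a Wednesday.
The first Friday is therefore May 3 (2 days later).
The second Friday is 3 + 1×7 = May 10.

May 10, 2233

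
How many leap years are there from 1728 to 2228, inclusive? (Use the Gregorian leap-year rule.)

Multiples of 4 in [1728,2228]: 126.
Of those, multiples of 100: 5 (not leap unless ÷400).
Multiples of 400: 1.
Leap years = 126 − 5 + 1 = 122.

122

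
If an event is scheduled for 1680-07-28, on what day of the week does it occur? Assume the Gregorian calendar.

Doomsday rule: the anchor day for the 1600s is Tuesday. For year 80: 80÷12 = 6 r 8, and 8÷4 = 2, so 6+8+2 = 16.
Tuesday + 16 ≡ Thursday — that's 1680's doomsday.
In July the doomsday date is Jul 11.
Jul 28 is 17 days after Jul 11; 17 mod 7 = 3, so Thursday + 3 = Sunday.

Sunday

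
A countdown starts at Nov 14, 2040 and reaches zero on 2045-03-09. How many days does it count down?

1576

Nov 14, 2040 → Nov 14, 2041: 365 days.
Nov 14, 2041 → Nov 14, 2042: 365 days.
Nov 14, 2042 → Nov 14, 2043: 365 days.
Nov 14, 2043 → Nov 14, 2044: 366 days (Feb 29, 2044 is in that span).
Nov 14, 2044 → Dec 14, 2044: 30 days (November has 30).
Dec 14, 2044 → Jan 14, 2045: 31 days (December has 31).
Jan 14, 2045 → Feb 14, 2045: 31 days (January has 31).
Feb 14, 2045 → Mar 9, 2045: 23 days.
Total: 1576 days.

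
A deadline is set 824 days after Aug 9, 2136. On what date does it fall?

+365 (one year) → Aug 9, 2137 (459 left).
+365 (one year) → Aug 9, 2138 (94 left).
Aug has 31 days: +23 → Sep 1, 2138 (71 left).
Sep has 30 days: +30 → Oct 1, 2138 (41 left).
Oct has 31 days: +31 → Nov 1, 2138 (10 left).
+10 → Nov 11, 2138.

November 11, 2138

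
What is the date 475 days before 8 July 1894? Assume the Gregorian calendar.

March 20, 1893

−365 (one year) → Jul 8, 1893 (110 left).
−8 → Jun 30, 1893 (end of Jun, 30 days; 102 left).
−30 → May 31, 1893 (end of May, 31 days; 72 left).
−31 → Apr 30, 1893 (end of Apr, 30 days; 41 left).
−30 → Mar 31, 1893 (end of Mar, 31 days; 11 left).
−11 → Mar 20, 1893.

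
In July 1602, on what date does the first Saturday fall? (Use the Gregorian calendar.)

July 6, 1602

July 1, 1602 is a Monday.
The first Saturday is therefore July 6 (5 days later).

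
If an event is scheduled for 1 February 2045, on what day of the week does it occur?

Doomsday rule: the anchor day for the 2000s is Tuesday. For year 45: 45÷12 = 3 r 9, and 9÷4 = 2, so 3+9+2 = 14.
Tuesday + 14 ≡ Tuesday — that's 2045's doomsday.
In February the doomsday date is Feb 28 (2045 is not a leap year).
Feb 1 is 27 days before Feb 28; 27 mod 7 = 6, so Tuesday − 6 = Wednesday.

Wednesday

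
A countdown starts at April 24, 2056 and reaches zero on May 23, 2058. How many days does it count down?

Apr 24, 2056 → Apr 24, 2057: 365 days.
Apr 24, 2057 → May 24, 2057: 30 days (April has 30).
May 24, 2057 → Jun 24, 2057: 31 days (May has 31).
Jun 24, 2057 → Jul 24, 2057: 30 days (June has 30).
Jul 24, 2057 → Aug 24, 2057: 31 days (July has 31).
Aug 24, 2057 → Sep 24, 2057: 31 days (August has 31).
Sep 24, 2057 → Oct 24, 2057: 30 days (September has 30).
Oct 24, 2057 → Nov 24, 2057: 31 days (October has 31).
Nov 24, 2057 → Dec 24, 2057: 30 days (November has 30).
Dec 24, 2057 → Jan 24, 2058: 31 days (December has 31).
Jan 24, 2058 → Feb 24, 2058: 31 days (January has 31).
Feb 24, 2058 → Mar 24, 2058: 28 days (February has 28).
Mar 24, 2058 → Apr 24, 2058: 31 days (March has 31).
Apr 24, 2058 → May 23, 2058: 29 days.
Total: 759 days.

759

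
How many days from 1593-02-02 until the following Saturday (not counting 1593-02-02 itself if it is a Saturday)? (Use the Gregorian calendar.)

4

Feb 2, 1593 is a Tuesday.
From Tuesday to the next Saturday is 4 days.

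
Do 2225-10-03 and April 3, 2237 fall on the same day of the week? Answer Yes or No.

Yes

From Oct 3, 2225 to Apr 3, 2237 is 4200 days.
4200 mod 7 = 0, so they are the same weekday.
(Oct 3, 2225 is a Monday; Apr 3, 2237 is a Monday.)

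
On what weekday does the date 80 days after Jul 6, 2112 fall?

Saturday

First find the weekday of Jul 6, 2112. Doomsday rule: the anchor day for the 2100s is Sunday. For year 12: 12÷12 = 1 r 0, and 0÷4 = 0, so 1+0+0 = 1.
Sunday + 1 ≡ Monday — that's 2112's doomsday.
In July the doomsday date is Jul 11.
Jul 6 is 5 days before Jul 11; 5 mod 7 = 5, so Monday − 5 = Wednesday.
80 mod 7 = 3, so 80 days after a Wednesday is Wednesday + 3 = Saturday.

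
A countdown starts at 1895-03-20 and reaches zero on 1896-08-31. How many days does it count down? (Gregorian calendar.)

Mar 20, 1895 → Mar 20, 1896: 366 days (Feb 29, 1896 is in that span).
Mar 20, 1896 → Apr 20, 1896: 31 days (March has 31).
Apr 20, 1896 → May 20, 1896: 30 days (April has 30).
May 20, 1896 → Jun 20, 1896: 31 days (May has 31).
Jun 20, 1896 → Jul 20, 1896: 30 days (June has 30).
Jul 20, 1896 → Aug 20, 1896: 31 days (July has 31).
Aug 20, 1896 → Aug 31, 1896: 11 days.
Total: 530 days.

530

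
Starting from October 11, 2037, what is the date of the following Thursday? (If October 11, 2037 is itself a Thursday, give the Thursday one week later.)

October 15, 2037

Oct 11, 2037 is a Sunday.
From Sunday to the next Thursday is 4 days.
Oct 11, 2037 + 4 = Oct 15, 2037.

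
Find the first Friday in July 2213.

July 1, 2213 is a Thursday.
The first Friday is therefore July 2 (1 days later).

July 2, 2213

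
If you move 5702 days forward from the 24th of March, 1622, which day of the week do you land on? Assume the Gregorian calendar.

First find the weekday of Mar 24, 1622. Doomsday rule: the anchor day for the 1600s is Tuesday. For year 22: 22÷12 = 1 r 10, and 10÷4 = 2, so 1+10+2 = 13.
Tuesday + 13 ≡ Monday — that's 1622's doomsday.
In March the doomsday date is Mar 14.
Mar 24 is 10 days after Mar 14; 10 mod 7 = 3, so Monday + 3 = Thursday.
5702 mod 7 = 4, so 5702 days after a Thursday is Thursday + 4 = Monday.

Monday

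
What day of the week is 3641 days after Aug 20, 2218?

Friday

First find the weekday of Aug 20, 2218. Doomsday rule: the anchor day for the 2200s is Friday. For year 18: 18÷12 = 1 r 6, and 6÷4 = 1, so 1+6+1 = 8.
Friday + 8 ≡ Saturday — that's 2218's doomsday.
In August the doomsday date is Aug 8.
Aug 20 is 12 days after Aug 8; 12 mod 7 = 5, so Saturday + 5 = Thursday.
3641 mod 7 = 1, so 3641 days after a Thursday is Thursday + 1 = Friday.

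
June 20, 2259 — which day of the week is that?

Monday

Doomsday rule: the anchor day for the 2200s is Friday. For year 59: 59÷12 = 4 r 11, and 11÷4 = 2, so 4+11+2 = 17.
Friday + 17 ≡ Monday — that's 2259's doomsday.
In June the doomsday date is Jun 6.
Jun 20 is 14 days after Jun 6; 14 mod 7 = 0, so Monday + 0 = Monday.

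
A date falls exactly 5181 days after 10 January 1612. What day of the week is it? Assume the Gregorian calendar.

First find the weekday of Jan 10, 1612. Doomsday rule: the anchor day for the 1600s is Tuesday. For year 12: 12÷12 = 1 r 0, and 0÷4 = 0, so 1+0+0 = 1.
Tuesday + 1 ≡ Wednesday — that's 1612's doomsday.
In January the doomsday date is Jan 4 (1612 is a leap year (divisible by 4)).
Jan 10 is 6 days after Jan 4; 6 mod 7 = 6, so Wednesday + 6 = Tuesday.
5181 mod 7 = 1, so 5181 days after a Tuesday is Tuesday + 1 = Wednesday.

Wednesday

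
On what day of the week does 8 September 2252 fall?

Wednesday

Doomsday rule: the anchor day for the 2200s is Friday. For year 52: 52÷12 = 4 r 4, and 4÷4 = 1, so 4+4+1 = 9.
Friday + 9 ≡ Sunday — that's 2252's doomsday.
In September the doomsday date is Sep 5.
Sep 8 is 3 days after Sep 5; 3 mod 7 = 3, so Sunday + 3 = Wednesday.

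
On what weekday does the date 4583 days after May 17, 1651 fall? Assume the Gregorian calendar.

Monday

First find the weekday of May 17, 1651. Doomsday rule: the anchor day for the 1600s is Tuesday. For year 51: 51÷12 = 4 r 3, and 3÷4 = 0, so 4+3+0 = 7.
Tuesday + 7 ≡ Tuesday — that's 1651's doomsday.
In May the doomsday date is May 9.
May 17 is 8 days after May 9; 8 mod 7 = 1, so Tuesday + 1 = Wednesday.
4583 mod 7 = 5, so 4583 days after a Wednesday is Wednesday + 5 = Monday.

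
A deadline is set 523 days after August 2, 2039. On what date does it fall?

January 6, 2041

+366 (one year; includes Feb 29, 2040) → Aug 2, 2040 (157 left).
Aug has 31 days: +30 → Sep 1, 2040 (127 left).
Sep has 30 days: +30 → Oct 1, 2040 (97 left).
Oct has 31 days: +31 → Nov 1, 2040 (66 left).
Nov has 30 days: +30 → Dec 1, 2040 (36 left).
Dec has 31 days: +31 → Jan 1, 2041 (5 left).
+5 → Jan 6, 2041.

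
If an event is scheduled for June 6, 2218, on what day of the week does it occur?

Saturday

Doomsday rule: the anchor day for the 2200s is Friday. For year 18: 18÷12 = 1 r 6, and 6÷4 = 1, so 1+6+1 = 8.
Friday + 8 ≡ Saturday — that's 2218's doomsday.
In June the doomsday date is Jun 6.
Jun 6 is the doomsday itself: Saturday.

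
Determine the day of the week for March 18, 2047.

Monday

Doomsday rule: the anchor day for the 2000s is Tuesday. For year 47: 47÷12 = 3 r 11, and 11÷4 = 2, so 3+11+2 = 16.
Tuesday + 16 ≡ Thursday — that's 2047's doomsday.
In March the doomsday date is Mar 14.
Mar 18 is 4 days after Mar 14; 4 mod 7 = 4, so Thursday + 4 = Monday.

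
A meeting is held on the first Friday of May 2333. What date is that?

May 5, 2333

May 1, 2333 is a Monday.
The first Friday is therefore May 5 (4 days later).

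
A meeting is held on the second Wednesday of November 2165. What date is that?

November 1, 2165 is a Friday.
The first Wednesday is therefore November 6 (5 days later).
The second Wednesday is 6 + 1×7 = November 13.

November 13, 2165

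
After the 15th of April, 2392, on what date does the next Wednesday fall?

April 22, 2392

Apr 15, 2392 is a Wednesday.
From Wednesday to the next Wednesday is 7 days.
Apr 15, 2392 + 7 = Apr 22, 2392.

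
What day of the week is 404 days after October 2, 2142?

First find the weekday of Oct 2, 2142. Doomsday rule: the anchor day for the 2100s is Sunday. For year 42: 42÷12 = 3 r 6, and 6÷4 = 1, so 3+6+1 = 10.
Sunday + 10 ≡ Wednesday — that's 2142's doomsday.
In October the doomsday date is Oct 10.
Oct 2 is 8 days before Oct 10; 8 mod 7 = 1, so Wednesday − 1 = Tuesday.
404 mod 7 = 5, so 404 days after a Tuesday is Tuesday + 5 = Sunday.

Sunday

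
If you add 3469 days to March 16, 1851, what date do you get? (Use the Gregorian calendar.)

September 13, 1860

+366 (one year; includes Feb 29, 1852) → Mar 16, 1852 (3103 left).
+365 (one year) → Mar 16, 1853 (2738 left).
+365 (one year) → Mar 16, 1854 (2373 left).
+365 (one year) → Mar 16, 1855 (2008 left).
+366 (one year; includes Feb 29, 1856) → Mar 16, 1856 (1642 left).
+365 (one year) → Mar 16, 1857 (1277 left).
+365 (one year) → Mar 16, 1858 (912 left).
+365 (one year) → Mar 16, 1859 (547 left).
+366 (one year; includes Feb 29, 1860) → Mar 16, 1860 (181 left).
Mar has 31 days: +16 → Apr 1, 1860 (165 left).
Apr has 30 days: +30 → May 1, 1860 (135 left).
May has 31 days: +31 → Jun 1, 1860 (104 left).
Jun has 30 days: +30 → Jul 1, 1860 (74 left).
Jul has 31 days: +31 → Aug 1, 1860 (43 left).
Aug has 31 days: +31 → Sep 1, 1860 (12 left).
+12 → Sep 13, 1860.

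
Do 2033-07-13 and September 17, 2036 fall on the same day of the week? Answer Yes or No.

From Jul 13, 2033 to Sep 17, 2036 is 1162 days.
1162 mod 7 = 0, so they are the same weekday.
(Jul 13, 2033 is a Wednesday; Sep 17, 2036 is a Wednesday.)

Yes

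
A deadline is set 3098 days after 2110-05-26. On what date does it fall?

+365 (one year) → May 26, 2111 (2733 left).
+366 (one year; includes Feb 29, 2112) → May 26, 2112 (2367 left).
+365 (one year) → May 26, 2113 (2002 left).
+365 (one year) → May 26, 2114 (1637 left).
+365 (one year) → May 26, 2115 (1272 left).
+366 (one year; includes Feb 29, 2116) → May 26, 2116 (906 left).
+365 (one year) → May 26, 2117 (541 left).
+365 (one year) → May 26, 2118 (176 left).
May has 31 days: +6 → Jun 1, 2118 (170 left).
Jun has 30 days: +30 → Jul 1, 2118 (140 left).
Jul has 31 days: +31 → Aug 1, 2118 (109 left).
Aug has 31 days: +31 → Sep 1, 2118 (78 left).
Sep has 30 days: +30 → Oct 1, 2118 (48 left).
Oct has 31 days: +31 → Nov 1, 2118 (17 left).
+17 → Nov 18, 2118.

November 18, 2118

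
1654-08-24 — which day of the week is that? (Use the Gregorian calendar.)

Monday

Doomsday rule: the anchor day for the 1600s is Tuesday. For year 54: 54÷12 = 4 r 6, and 6÷4 = 1, so 4+6+1 = 11.
Tuesday + 11 ≡ Saturday — that's 1654's doomsday.
In August the doomsday date is Aug 8.
Aug 24 is 16 days after Aug 8; 16 mod 7 = 2, so Saturday + 2 = Monday.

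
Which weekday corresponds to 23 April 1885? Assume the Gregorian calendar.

Doomsday rule: the anchor day for the 1800s is Friday. For year 85: 85÷12 = 7 r 1, and 1÷4 = 0, so 7+1+0 = 8.
Friday + 8 ≡ Saturday — that's 1885's doomsday.
In April the doomsday date is Apr 4.
Apr 23 is 19 days after Apr 4; 19 mod 7 = 5, so Saturday + 5 = Thursday.

Thursday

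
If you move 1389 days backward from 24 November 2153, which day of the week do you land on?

Wednesday

Nov 24, 2153 is a Saturday.
1389 mod 7 = 3, so 1389 days before a Saturday is Saturday − 3 = Wednesday.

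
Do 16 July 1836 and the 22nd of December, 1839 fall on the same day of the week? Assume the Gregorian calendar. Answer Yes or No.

From Jul 16, 1836 to Dec 22, 1839 is 1254 days.
1254 mod 7 = 1, so they are different weekdays.
(Jul 16, 1836 is a Saturday; Dec 22, 1839 is a Sunday.)

No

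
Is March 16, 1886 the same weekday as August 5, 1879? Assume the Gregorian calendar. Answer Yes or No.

Yes

From Aug 5, 1879 to Mar 16, 1886 is 2415 days.
2415 mod 7 = 0, so they are the same weekday.
(Aug 5, 1879 is a Tuesday; Mar 16, 1886 is a Tuesday.)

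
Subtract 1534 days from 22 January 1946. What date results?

November 10, 1941

−365 (one year) → Jan 22, 1945 (1169 left).
−366 (one year; includes Feb 29, 1944) → Jan 22, 1944 (803 left).
−365 (one year) → Jan 22, 1943 (438 left).
−365 (one year) → Jan 22, 1942 (73 left).
−22 → Dec 31, 1941 (end of Dec, 31 days; 51 left).
−31 → Nov 30, 1941 (end of Nov, 30 days; 20 left).
−20 → Nov 10, 1941.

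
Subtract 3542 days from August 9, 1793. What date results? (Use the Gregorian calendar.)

−365 (one year) → Aug 9, 1792 (3177 left).
−366 (one year; includes Feb 29, 1792) → Aug 9, 1791 (2811 left).
−365 (one year) → Aug 9, 1790 (2446 left).
−365 (one year) → Aug 9, 1789 (2081 left).
−365 (one year) → Aug 9, 1788 (1716 left).
−366 (one year; includes Feb 29, 1788) → Aug 9, 1787 (1350 left).
−365 (one year) → Aug 9, 1786 (985 left).
−365 (one year) → Aug 9, 1785 (620 left).
−365 (one year) → Aug 9, 1784 (255 left).
−9 → Jul 31, 1784 (end of Jul, 31 days; 246 left).
−31 → Jun 30, 1784 (end of Jun, 30 days; 215 left).
−30 → May 31, 1784 (end of May, 31 days; 185 left).
−31 → Apr 30, 1784 (end of Apr, 30 days; 154 left).
−30 → Mar 31, 1784 (end of Mar, 31 days; 124 left).
−31 → Feb 29, 1784 (end of Feb, 29 days; 93 left).
−29 → Jan 31, 1784 (end of Jan, 31 days; 64 left).
−31 → Dec 31, 1783 (end of Dec, 31 days; 33 left).
−31 → Nov 30, 1783 (end of Nov, 30 days; 2 left).
−2 → Nov 28, 1783.

November 28, 1783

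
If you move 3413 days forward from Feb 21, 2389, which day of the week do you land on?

First find the weekday of Feb 21, 2389. Doomsday rule: the anchor day for the 2300s is Wednesday. For year 89: 89÷12 = 7 r 5, and 5÷4 = 1, so 7+5+1 = 13.
Wednesday + 13 ≡ Tuesday — that's 2389's doomsday.
In February the doomsday date is Feb 28 (2389 is not a leap year).
Feb 21 is 7 days before Feb 28; 7 mod 7 = 0, so Tuesday − 0 = Tuesday.
3413 mod 7 = 4, so 3413 days after a Tuesday is Tuesday + 4 = Saturday.

Saturday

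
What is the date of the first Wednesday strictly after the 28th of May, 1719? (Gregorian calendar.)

May 28, 1719 is a Sunday.
From Sunday to the next Wednesday is 3 days.
May 28, 1719 + 3 = May 31, 1719.

May 31, 1719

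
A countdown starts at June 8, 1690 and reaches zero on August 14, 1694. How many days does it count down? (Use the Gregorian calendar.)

1528

Jun 8, 1690 → Jun 8, 1691: 365 days.
Jun 8, 1691 → Jun 8, 1692: 366 days (Feb 29, 1692 is in that span).
Jun 8, 1692 → Jun 8, 1693: 365 days.
Jun 8, 1693 → Jun 8, 1694: 365 days.
Jun 8, 1694 → Jul 8, 1694: 30 days (June has 30).
Jul 8, 1694 → Aug 8, 1694: 31 days (July has 31).
Aug 8, 1694 → Aug 14, 1694: 6 days.
Total: 1528 days.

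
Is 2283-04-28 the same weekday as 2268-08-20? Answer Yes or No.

From Aug 20, 2268 to Apr 28, 2283 is 5364 days.
5364 mod 7 = 2, so they are different weekdays.
(Aug 20, 2268 is a Thursday; Apr 28, 2283 is a Saturday.)

No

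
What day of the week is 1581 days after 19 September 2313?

Thursday

Sep 19, 2313 is a Friday.
1581 mod 7 = 6, so 1581 days after a Friday is Friday + 6 = Thursday.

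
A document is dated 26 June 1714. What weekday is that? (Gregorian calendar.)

Tuesday

Doomsday rule: the anchor day for the 1700s is Sunday. For year 14: 14÷12 = 1 r 2, and 2÷4 = 0, so 1+2+0 = 3.
Sunday + 3 ≡ Wednesday — that's 1714's doomsday.
In June the doomsday date is Jun 6.
Jun 26 is 20 days after Jun 6; 20 mod 7 = 6, so Wednesday + 6 = Tuesday.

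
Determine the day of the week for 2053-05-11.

Sunday

Doomsday rule: the anchor day for the 2000s is Tuesday. For year 53: 53÷12 = 4 r 5, and 5÷4 = 1, so 4+5+1 = 10.
Tuesday + 10 ≡ Friday — that's 2053's doomsday.
In May the doomsday date is May 9.
May 11 is 2 days after May 9; 2 mod 7 = 2, so Friday + 2 = Sunday.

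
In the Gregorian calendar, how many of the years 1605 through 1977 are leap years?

90

Multiples of 4 in [1605,1977]: 93.
Of those, multiples of 100: 3 (not leap unless ÷400).
Multiples of 400: 0.
Leap years = 93 − 3 + 0 = 90.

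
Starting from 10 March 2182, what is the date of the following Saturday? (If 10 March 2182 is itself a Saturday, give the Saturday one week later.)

Mar 10, 2182 is a Sunday.
From Sunday to the next Saturday is 6 days.
Mar 10, 2182 + 6 = Mar 16, 2182.

March 16, 2182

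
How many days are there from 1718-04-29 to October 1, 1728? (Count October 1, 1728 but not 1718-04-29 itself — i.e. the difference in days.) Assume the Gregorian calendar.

3808

Apr 29, 1718 → Apr 29, 1719: 365 days.
Apr 29, 1719 → Apr 29, 1720: 366 days (Feb 29, 1720 is in that span).
Apr 29, 1720 → Apr 29, 1721: 365 days.
Apr 29, 1721 → Apr 29, 1722: 365 days.
Apr 29, 1722 → Apr 29, 1723: 365 days.
Apr 29, 1723 → Apr 29, 1724: 366 days (Feb 29, 1724 is in that span).
Apr 29, 1724 → Apr 29, 1725: 365 days.
Apr 29, 1725 → Apr 29, 1726: 365 days.
Apr 29, 1726 → Apr 29, 1727: 365 days.
Apr 29, 1727 → Apr 29, 1728: 366 days (Feb 29, 1728 is in that span).
Apr 29, 1728 → May 29, 1728: 30 days (April has 30).
May 29, 1728 → Jun 29, 1728: 31 days (May has 31).
Jun 29, 1728 → Jul 29, 1728: 30 days (June has 30).
Jul 29, 1728 → Aug 29, 1728: 31 days (July has 31).
Aug 29, 1728 → Sep 29, 1728: 31 days (August has 31).
Sep 29, 1728 → Oct 1, 1728: 2 days.
Total: 3808 days.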